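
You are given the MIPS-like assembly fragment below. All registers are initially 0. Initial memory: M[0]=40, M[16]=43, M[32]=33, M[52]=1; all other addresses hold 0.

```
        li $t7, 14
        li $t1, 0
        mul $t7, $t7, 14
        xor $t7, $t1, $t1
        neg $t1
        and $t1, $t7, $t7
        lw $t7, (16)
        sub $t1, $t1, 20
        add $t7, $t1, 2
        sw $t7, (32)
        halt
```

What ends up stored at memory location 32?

-18

$t7=14
$t1=0
$t7=14*14=196
$t7=0^0=0
$t1=-(0)=0
$t1=0&0=0
$t7=M[16]=43
$t1=0-20=-20
$t7=(-20)+2=-18
sw $t7, (32) → M[32]=-18
halt.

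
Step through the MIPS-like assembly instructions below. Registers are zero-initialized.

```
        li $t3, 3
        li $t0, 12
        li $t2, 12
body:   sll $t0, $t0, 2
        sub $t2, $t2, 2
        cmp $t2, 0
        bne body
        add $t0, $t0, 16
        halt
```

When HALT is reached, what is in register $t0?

49168

$t3=3
$t0=12
$t2=12
$t0=12<<2=48
$t2=12-2=10
cmp $t2, 0  (cmp 10,0)
bne body: taken
$t0=48<<2=192
$t2=10-2=8
cmp $t2, 0  (cmp 8,0)
bne body: taken
$t0=192<<2=768
$t2=8-2=6
cmp $t2, 0  (cmp 6,0)
bne body: taken
$t0=768<<2=3072
$t2=6-2=4
cmp $t2, 0  (cmp 4,0)
bne body: taken
$t0=3072<<2=12288
$t2=4-2=2
cmp $t2, 0  (cmp 2,0)
bne body: taken
$t0=12288<<2=49152
$t2=2-2=0
cmp $t2, 0  (cmp 0,0)
bne body: not taken
$t0=49152+16=49168
halt.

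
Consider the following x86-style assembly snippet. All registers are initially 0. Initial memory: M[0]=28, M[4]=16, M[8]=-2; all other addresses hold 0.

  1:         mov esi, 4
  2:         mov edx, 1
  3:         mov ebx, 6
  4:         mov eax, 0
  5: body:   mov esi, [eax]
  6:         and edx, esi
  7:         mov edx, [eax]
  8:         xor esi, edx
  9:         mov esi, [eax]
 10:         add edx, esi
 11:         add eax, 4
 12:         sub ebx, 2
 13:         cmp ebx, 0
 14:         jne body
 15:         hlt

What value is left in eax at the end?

after mov esi, 4: esi=4
after mov edx, 1: edx=1
after mov ebx, 6: ebx=6
after mov eax, 0: eax=0
after mov esi, [eax]: esi=M[0]=28
after and edx, esi: edx=1&28=0
after mov edx, [eax]: edx=M[0]=28
after xor esi, edx: esi=28^28=0
after mov esi, [eax]: esi=M[0]=28
after add edx, esi: edx=28+28=56
after add eax, 4: eax=0+4=4
after sub ebx, 2: ebx=6-2=4
cmp ebx, 0  (cmp 4,0)
jne body: taken
after mov esi, [eax]: esi=M[4]=16
after and edx, esi: edx=56&16=16
after mov edx, [eax]: edx=M[4]=16
after xor esi, edx: esi=16^16=0
after mov esi, [eax]: esi=M[4]=16
after add edx, esi: edx=16+16=32
after add eax, 4: eax=4+4=8
after sub ebx, 2: ebx=4-2=2
cmp ebx, 0  (cmp 2,0)
jne body: taken
after mov esi, [eax]: esi=M[8]=-2
after and edx, esi: edx=32&(-2)=32
after mov edx, [eax]: edx=M[8]=-2
after xor esi, edx: esi=(-2)^(-2)=0
after mov esi, [eax]: esi=M[8]=-2
after add edx, esi: edx=(-2)+(-2)=-4
after add eax, 4: eax=8+4=12
after sub ebx, 2: ebx=2-2=0
cmp ebx, 0  (cmp 0,0)
jne body: not taken
halt.

12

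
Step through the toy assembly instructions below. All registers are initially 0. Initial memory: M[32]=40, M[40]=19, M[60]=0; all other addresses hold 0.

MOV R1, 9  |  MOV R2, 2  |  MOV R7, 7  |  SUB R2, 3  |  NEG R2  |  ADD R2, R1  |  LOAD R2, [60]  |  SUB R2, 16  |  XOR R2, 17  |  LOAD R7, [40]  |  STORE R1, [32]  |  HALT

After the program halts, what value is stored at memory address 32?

after MOV R1, 9: R1=9
after MOV R2, 2: R2=2
after MOV R7, 7: R7=7
after SUB R2, 3: R2=2-3=-1
after NEG R2: R2=-(-1)=1
after ADD R2, R1: R2=1+9=10
after LOAD R2, [60]: R2=M[60]=0
after SUB R2, 16: R2=0-16=-16
after XOR R2, 17: R2=(-16)^17=-31
after LOAD R7, [40]: R7=M[40]=19
STORE R1, [32] → M[32]=9
halt.

9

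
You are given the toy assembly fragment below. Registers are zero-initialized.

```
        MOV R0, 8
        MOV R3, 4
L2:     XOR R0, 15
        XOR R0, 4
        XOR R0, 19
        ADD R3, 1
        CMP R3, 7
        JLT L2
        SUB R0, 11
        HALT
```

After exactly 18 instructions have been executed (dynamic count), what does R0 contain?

R0=8
R3=4
R0=8^15=7
R0=7^4=3
R0=3^19=16
R3=4+1=5
CMP R3, 7  (cmp 5,7)
JLT L2: taken
R0=16^15=31
R0=31^4=27
R0=27^19=8
R3=5+1=6
CMP R3, 7  (cmp 6,7)
JLT L2: taken
R0=8^15=7
R0=7^4=3
R0=3^19=16
R3=6+1=7
After step 18: R0 = 16.

16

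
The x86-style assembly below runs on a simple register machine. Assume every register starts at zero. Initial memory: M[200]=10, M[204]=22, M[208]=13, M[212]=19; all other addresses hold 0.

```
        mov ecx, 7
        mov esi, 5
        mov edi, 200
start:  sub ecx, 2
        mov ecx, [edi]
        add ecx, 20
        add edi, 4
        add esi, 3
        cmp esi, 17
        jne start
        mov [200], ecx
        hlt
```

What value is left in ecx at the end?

39

ecx=7
esi=5
edi=200
ecx=7-2=5
ecx=M[200]=10
ecx=10+20=30
edi=200+4=204
esi=5+3=8
cmp esi, 17  (cmp 8,17)
jne start: taken
ecx=30-2=28
ecx=M[204]=22
ecx=22+20=42
edi=204+4=208
esi=8+3=11
cmp esi, 17  (cmp 11,17)
jne start: taken
ecx=42-2=40
ecx=M[208]=13
ecx=13+20=33
edi=208+4=212
esi=11+3=14
cmp esi, 17  (cmp 14,17)
jne start: taken
ecx=33-2=31
ecx=M[212]=19
ecx=19+20=39
edi=212+4=216
esi=14+3=17
cmp esi, 17  (cmp 17,17)
jne start: not taken
mov [200], ecx → M[200]=39
halt.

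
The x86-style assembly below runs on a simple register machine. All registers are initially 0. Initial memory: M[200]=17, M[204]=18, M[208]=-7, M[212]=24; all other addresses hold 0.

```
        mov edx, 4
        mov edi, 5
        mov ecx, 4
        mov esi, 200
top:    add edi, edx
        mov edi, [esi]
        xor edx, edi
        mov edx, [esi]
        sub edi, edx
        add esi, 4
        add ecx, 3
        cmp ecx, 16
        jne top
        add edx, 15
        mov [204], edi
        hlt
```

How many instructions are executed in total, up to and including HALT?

43

after mov edx, 4: edx=4
after mov edi, 5: edi=5
after mov ecx, 4: ecx=4
after mov esi, 200: esi=200
after add edi, edx: edi=5+4=9
after mov edi, [esi]: edi=M[200]=17
after xor edx, edi: edx=4^17=21
after mov edx, [esi]: edx=M[200]=17
after sub edi, edx: edi=17-17=0
after add esi, 4: esi=200+4=204
after add ecx, 3: ecx=4+3=7
cmp ecx, 16  (cmp 7,16)
jne top: taken
after add edi, edx: edi=0+17=17
after mov edi, [esi]: edi=M[204]=18
after xor edx, edi: edx=17^18=3
after mov edx, [esi]: edx=M[204]=18
after sub edi, edx: edi=18-18=0
after add esi, 4: esi=204+4=208
after add ecx, 3: ecx=7+3=10
cmp ecx, 16  (cmp 10,16)
jne top: taken
after add edi, edx: edi=0+18=18
after mov edi, [esi]: edi=M[208]=-7
after xor edx, edi: edx=18^(-7)=-21
after mov edx, [esi]: edx=M[208]=-7
after sub edi, edx: edi=(-7)-(-7)=0
after add esi, 4: esi=208+4=212
after add ecx, 3: ecx=10+3=13
cmp ecx, 16  (cmp 13,16)
jne top: taken
after add edi, edx: edi=0+(-7)=-7
after mov edi, [esi]: edi=M[212]=24
after xor edx, edi: edx=(-7)^24=-31
after mov edx, [esi]: edx=M[212]=24
after sub edi, edx: edi=24-24=0
after add esi, 4: esi=212+4=216
after add ecx, 3: ecx=13+3=16
cmp ecx, 16  (cmp 16,16)
jne top: not taken
after add edx, 15: edx=24+15=39
mov [204], edi → M[204]=0
halt.
Total executed instructions: 43.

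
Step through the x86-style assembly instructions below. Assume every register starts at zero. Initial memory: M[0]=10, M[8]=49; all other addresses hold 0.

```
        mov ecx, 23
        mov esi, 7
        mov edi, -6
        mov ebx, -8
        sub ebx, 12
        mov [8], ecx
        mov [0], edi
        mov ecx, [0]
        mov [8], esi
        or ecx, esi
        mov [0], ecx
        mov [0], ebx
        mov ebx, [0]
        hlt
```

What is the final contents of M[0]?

-20

mov ecx, 23 → ecx=23
mov esi, 7 → esi=7
mov edi, -6 → edi=-6
mov ebx, -8 → ebx=-8
sub ebx, 12 → ebx=(-8)-12=-20
mov [8], ecx → M[8]=23
mov [0], edi → M[0]=-6
mov ecx, [0] → ecx=M[0]=-6
mov [8], esi → M[8]=7
or ecx, esi → ecx=(-6)|7=-1
mov [0], ecx → M[0]=-1
mov [0], ebx → M[0]=-20
mov ebx, [0] → ebx=M[0]=-20
halt.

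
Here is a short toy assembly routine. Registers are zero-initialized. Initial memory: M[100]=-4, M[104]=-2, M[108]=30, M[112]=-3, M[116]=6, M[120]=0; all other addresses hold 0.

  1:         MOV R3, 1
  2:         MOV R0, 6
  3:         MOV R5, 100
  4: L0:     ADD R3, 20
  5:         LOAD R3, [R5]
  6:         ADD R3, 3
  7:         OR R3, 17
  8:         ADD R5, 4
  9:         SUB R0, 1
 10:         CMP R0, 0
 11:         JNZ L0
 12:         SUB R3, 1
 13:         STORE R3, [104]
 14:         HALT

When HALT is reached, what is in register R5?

124

after MOV R3, 1: R3=1
after MOV R0, 6: R0=6
after MOV R5, 100: R5=100
after ADD R3, 20: R3=1+20=21
after LOAD R3, [R5]: R3=M[100]=-4
after ADD R3, 3: R3=(-4)+3=-1
after OR R3, 17: R3=(-1)|17=-1
after ADD R5, 4: R5=100+4=104
after SUB R0, 1: R0=6-1=5
CMP R0, 0  (cmp 5,0)
JNZ L0: taken
after ADD R3, 20: R3=(-1)+20=19
after LOAD R3, [R5]: R3=M[104]=-2
after ADD R3, 3: R3=(-2)+3=1
after OR R3, 17: R3=1|17=17
after ADD R5, 4: R5=104+4=108
after SUB R0, 1: R0=5-1=4
CMP R0, 0  (cmp 4,0)
JNZ L0: taken
after ADD R3, 20: R3=17+20=37
after LOAD R3, [R5]: R3=M[108]=30
after ADD R3, 3: R3=30+3=33
after OR R3, 17: R3=33|17=49
after ADD R5, 4: R5=108+4=112
after SUB R0, 1: R0=4-1=3
CMP R0, 0  (cmp 3,0)
JNZ L0: taken
after ADD R3, 20: R3=49+20=69
after LOAD R3, [R5]: R3=M[112]=-3
after ADD R3, 3: R3=(-3)+3=0
after OR R3, 17: R3=0|17=17
after ADD R5, 4: R5=112+4=116
after SUB R0, 1: R0=3-1=2
CMP R0, 0  (cmp 2,0)
JNZ L0: taken
after ADD R3, 20: R3=17+20=37
after LOAD R3, [R5]: R3=M[116]=6
after ADD R3, 3: R3=6+3=9
after OR R3, 17: R3=9|17=25
after ADD R5, 4: R5=116+4=120
after SUB R0, 1: R0=2-1=1
CMP R0, 0  (cmp 1,0)
JNZ L0: taken
after ADD R3, 20: R3=25+20=45
after LOAD R3, [R5]: R3=M[120]=0
after ADD R3, 3: R3=0+3=3
after OR R3, 17: R3=3|17=19
after ADD R5, 4: R5=120+4=124
after SUB R0, 1: R0=1-1=0
CMP R0, 0  (cmp 0,0)
JNZ L0: not taken
after SUB R3, 1: R3=19-1=18
STORE R3, [104] → M[104]=18
halt.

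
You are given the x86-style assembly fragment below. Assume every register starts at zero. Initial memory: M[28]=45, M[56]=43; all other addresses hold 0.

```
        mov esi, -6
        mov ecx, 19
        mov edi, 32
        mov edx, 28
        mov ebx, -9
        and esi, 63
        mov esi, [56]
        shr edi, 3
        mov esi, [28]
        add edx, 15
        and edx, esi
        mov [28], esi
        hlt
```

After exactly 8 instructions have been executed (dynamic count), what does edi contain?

after mov esi, -6: esi=-6
after mov ecx, 19: ecx=19
after mov edi, 32: edi=32
after mov edx, 28: edx=28
after mov ebx, -9: ebx=-9
after and esi, 63: esi=(-6)&63=58
after mov esi, [56]: esi=M[56]=43
after shr edi, 3: edi=32>>3=4
After step 8: edi = 4.

4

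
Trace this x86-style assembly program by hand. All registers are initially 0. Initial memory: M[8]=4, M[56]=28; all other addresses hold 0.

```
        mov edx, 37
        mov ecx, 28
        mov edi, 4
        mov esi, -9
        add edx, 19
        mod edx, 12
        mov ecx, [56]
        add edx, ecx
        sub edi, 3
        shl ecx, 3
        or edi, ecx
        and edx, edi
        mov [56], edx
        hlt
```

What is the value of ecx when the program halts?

mov edx, 37 → edx=37
mov ecx, 28 → ecx=28
mov edi, 4 → edi=4
mov esi, -9 → esi=-9
add edx, 19 → edx=37+19=56
mod edx, 12 → edx=56%12=8
mov ecx, [56] → ecx=M[56]=28
add edx, ecx → edx=8+28=36
sub edi, 3 → edi=4-3=1
shl ecx, 3 → ecx=28<<3=224
or edi, ecx → edi=1|224=225
and edx, edi → edx=36&225=32
mov [56], edx → M[56]=32
halt.

224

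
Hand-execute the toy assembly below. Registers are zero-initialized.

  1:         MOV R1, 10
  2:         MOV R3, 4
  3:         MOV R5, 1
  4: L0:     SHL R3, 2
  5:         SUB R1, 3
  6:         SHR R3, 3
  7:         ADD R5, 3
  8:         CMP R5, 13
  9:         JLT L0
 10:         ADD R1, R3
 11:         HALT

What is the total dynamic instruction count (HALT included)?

29

after MOV R1, 10: R1=10
after MOV R3, 4: R3=4
after MOV R5, 1: R5=1
after SHL R3, 2: R3=4<<2=16
after SUB R1, 3: R1=10-3=7
after SHR R3, 3: R3=16>>3=2
after ADD R5, 3: R5=1+3=4
CMP R5, 13  (cmp 4,13)
JLT L0: taken
after SHL R3, 2: R3=2<<2=8
after SUB R1, 3: R1=7-3=4
after SHR R3, 3: R3=8>>3=1
after ADD R5, 3: R5=4+3=7
CMP R5, 13  (cmp 7,13)
JLT L0: taken
after SHL R3, 2: R3=1<<2=4
after SUB R1, 3: R1=4-3=1
after SHR R3, 3: R3=4>>3=0
after ADD R5, 3: R5=7+3=10
CMP R5, 13  (cmp 10,13)
JLT L0: taken
after SHL R3, 2: R3=0<<2=0
after SUB R1, 3: R1=1-3=-2
after SHR R3, 3: R3=0>>3=0
after ADD R5, 3: R5=10+3=13
CMP R5, 13  (cmp 13,13)
JLT L0: not taken
after ADD R1, R3: R1=(-2)+0=-2
halt.
Total executed instructions: 29.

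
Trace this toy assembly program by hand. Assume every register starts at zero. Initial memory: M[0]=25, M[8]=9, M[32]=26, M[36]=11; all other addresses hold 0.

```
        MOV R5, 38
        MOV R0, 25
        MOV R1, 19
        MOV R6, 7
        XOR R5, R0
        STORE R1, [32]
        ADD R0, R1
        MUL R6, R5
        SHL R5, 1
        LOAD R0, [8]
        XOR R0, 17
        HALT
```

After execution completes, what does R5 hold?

126

MOV R5, 38 → R5=38
MOV R0, 25 → R0=25
MOV R1, 19 → R1=19
MOV R6, 7 → R6=7
XOR R5, R0 → R5=38^25=63
STORE R1, [32] → M[32]=19
ADD R0, R1 → R0=25+19=44
MUL R6, R5 → R6=7*63=441
SHL R5, 1 → R5=63<<1=126
LOAD R0, [8] → R0=M[8]=9
XOR R0, 17 → R0=9^17=24
halt.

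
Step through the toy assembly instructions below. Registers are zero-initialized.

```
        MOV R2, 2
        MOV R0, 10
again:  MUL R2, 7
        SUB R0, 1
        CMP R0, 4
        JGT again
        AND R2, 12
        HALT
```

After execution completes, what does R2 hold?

R2=2
R0=10
R2=2*7=14
R0=10-1=9
CMP R0, 4  (cmp 9,4)
JGT again: taken
R2=14*7=98
R0=9-1=8
CMP R0, 4  (cmp 8,4)
JGT again: taken
R2=98*7=686
R0=8-1=7
CMP R0, 4  (cmp 7,4)
JGT again: taken
R2=686*7=4802
R0=7-1=6
CMP R0, 4  (cmp 6,4)
JGT again: taken
R2=4802*7=33614
R0=6-1=5
CMP R0, 4  (cmp 5,4)
JGT again: taken
R2=33614*7=235298
R0=5-1=4
CMP R0, 4  (cmp 4,4)
JGT again: not taken
R2=235298&12=0
halt.

0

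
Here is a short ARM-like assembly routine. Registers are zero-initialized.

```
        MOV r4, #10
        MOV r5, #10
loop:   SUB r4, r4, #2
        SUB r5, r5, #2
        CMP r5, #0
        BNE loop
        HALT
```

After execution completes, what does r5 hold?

0

r4=10
r5=10
r4=10-2=8
r5=10-2=8
CMP r5, #0  (cmp 8,0)
BNE loop: taken
r4=8-2=6
r5=8-2=6
CMP r5, #0  (cmp 6,0)
BNE loop: taken
r4=6-2=4
r5=6-2=4
CMP r5, #0  (cmp 4,0)
BNE loop: taken
r4=4-2=2
r5=4-2=2
CMP r5, #0  (cmp 2,0)
BNE loop: taken
r4=2-2=0
r5=2-2=0
CMP r5, #0  (cmp 0,0)
BNE loop: not taken
halt.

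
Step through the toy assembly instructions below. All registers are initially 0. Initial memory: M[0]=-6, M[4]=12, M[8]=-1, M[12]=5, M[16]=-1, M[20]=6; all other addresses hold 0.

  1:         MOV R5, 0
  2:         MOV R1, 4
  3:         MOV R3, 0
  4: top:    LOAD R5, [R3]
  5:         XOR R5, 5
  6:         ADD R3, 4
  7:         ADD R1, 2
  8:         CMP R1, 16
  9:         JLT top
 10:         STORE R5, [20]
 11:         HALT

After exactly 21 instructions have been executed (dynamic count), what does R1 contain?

10

R5=0
R1=4
R3=0
R5=M[0]=-6
R5=(-6)^5=-1
R3=0+4=4
R1=4+2=6
CMP R1, 16  (cmp 6,16)
JLT top: taken
R5=M[4]=12
R5=12^5=9
R3=4+4=8
R1=6+2=8
CMP R1, 16  (cmp 8,16)
JLT top: taken
R5=M[8]=-1
R5=(-1)^5=-6
R3=8+4=12
R1=8+2=10
CMP R1, 16  (cmp 10,16)
JLT top: taken
After step 21: R1 = 10.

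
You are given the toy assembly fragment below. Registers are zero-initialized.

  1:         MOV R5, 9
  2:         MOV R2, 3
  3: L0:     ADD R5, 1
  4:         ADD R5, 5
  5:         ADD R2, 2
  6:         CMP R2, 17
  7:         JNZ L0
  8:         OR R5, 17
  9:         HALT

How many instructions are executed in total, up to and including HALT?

39

after MOV R5, 9: R5=9
after MOV R2, 3: R2=3
after ADD R5, 1: R5=9+1=10
after ADD R5, 5: R5=10+5=15
after ADD R2, 2: R2=3+2=5
CMP R2, 17  (cmp 5,17)
JNZ L0: taken
after ADD R5, 1: R5=15+1=16
after ADD R5, 5: R5=16+5=21
after ADD R2, 2: R2=5+2=7
CMP R2, 17  (cmp 7,17)
JNZ L0: taken
after ADD R5, 1: R5=21+1=22
after ADD R5, 5: R5=22+5=27
after ADD R2, 2: R2=7+2=9
CMP R2, 17  (cmp 9,17)
JNZ L0: taken
after ADD R5, 1: R5=27+1=28
after ADD R5, 5: R5=28+5=33
after ADD R2, 2: R2=9+2=11
CMP R2, 17  (cmp 11,17)
JNZ L0: taken
after ADD R5, 1: R5=33+1=34
after ADD R5, 5: R5=34+5=39
after ADD R2, 2: R2=11+2=13
CMP R2, 17  (cmp 13,17)
JNZ L0: taken
after ADD R5, 1: R5=39+1=40
after ADD R5, 5: R5=40+5=45
after ADD R2, 2: R2=13+2=15
CMP R2, 17  (cmp 15,17)
JNZ L0: taken
after ADD R5, 1: R5=45+1=46
after ADD R5, 5: R5=46+5=51
after ADD R2, 2: R2=15+2=17
CMP R2, 17  (cmp 17,17)
JNZ L0: not taken
after OR R5, 17: R5=51|17=51
halt.
Total executed instructions: 39.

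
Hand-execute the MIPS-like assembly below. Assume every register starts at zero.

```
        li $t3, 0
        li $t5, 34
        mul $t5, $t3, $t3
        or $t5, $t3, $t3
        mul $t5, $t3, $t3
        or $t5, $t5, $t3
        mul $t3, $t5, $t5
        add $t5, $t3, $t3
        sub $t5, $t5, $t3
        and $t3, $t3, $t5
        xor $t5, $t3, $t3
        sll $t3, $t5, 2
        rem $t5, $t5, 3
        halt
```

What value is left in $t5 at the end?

after li $t3, 0: $t3=0
after li $t5, 34: $t5=34
after mul $t5, $t3, $t3: $t5=0*0=0
after or $t5, $t3, $t3: $t5=0|0=0
after mul $t5, $t3, $t3: $t5=0*0=0
after or $t5, $t5, $t3: $t5=0|0=0
after mul $t3, $t5, $t5: $t3=0*0=0
after add $t5, $t3, $t3: $t5=0+0=0
after sub $t5, $t5, $t3: $t5=0-0=0
after and $t3, $t3, $t5: $t3=0&0=0
after xor $t5, $t3, $t3: $t5=0^0=0
after sll $t3, $t5, 2: $t3=0<<2=0
after rem $t5, $t5, 3: $t5=0%3=0
halt.

0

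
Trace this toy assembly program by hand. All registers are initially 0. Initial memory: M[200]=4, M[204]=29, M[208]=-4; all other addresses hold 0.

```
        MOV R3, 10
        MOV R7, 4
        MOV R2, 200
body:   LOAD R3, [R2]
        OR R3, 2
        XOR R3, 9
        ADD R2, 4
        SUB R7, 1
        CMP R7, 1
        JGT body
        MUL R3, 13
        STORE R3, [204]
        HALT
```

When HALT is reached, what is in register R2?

MOV R3, 10 → R3=10
MOV R7, 4 → R7=4
MOV R2, 200 → R2=200
LOAD R3, [R2] → R3=M[200]=4
OR R3, 2 → R3=4|2=6
XOR R3, 9 → R3=6^9=15
ADD R2, 4 → R2=200+4=204
SUB R7, 1 → R7=4-1=3
CMP R7, 1  (cmp 3,1)
JGT body: taken
LOAD R3, [R2] → R3=M[204]=29
OR R3, 2 → R3=29|2=31
XOR R3, 9 → R3=31^9=22
ADD R2, 4 → R2=204+4=208
SUB R7, 1 → R7=3-1=2
CMP R7, 1  (cmp 2,1)
JGT body: taken
LOAD R3, [R2] → R3=M[208]=-4
OR R3, 2 → R3=(-4)|2=-2
XOR R3, 9 → R3=(-2)^9=-9
ADD R2, 4 → R2=208+4=212
SUB R7, 1 → R7=2-1=1
CMP R7, 1  (cmp 1,1)
JGT body: not taken
MUL R3, 13 → R3=(-9)*13=-117
STORE R3, [204] → M[204]=-117
halt.

212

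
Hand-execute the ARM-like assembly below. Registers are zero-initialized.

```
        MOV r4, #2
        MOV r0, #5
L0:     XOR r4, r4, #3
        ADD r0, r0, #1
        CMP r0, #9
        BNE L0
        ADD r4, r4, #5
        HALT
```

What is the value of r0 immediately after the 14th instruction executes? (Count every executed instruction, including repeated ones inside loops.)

8

after MOV r4, #2: r4=2
after MOV r0, #5: r0=5
after XOR r4, r4, #3: r4=2^3=1
after ADD r0, r0, #1: r0=5+1=6
CMP r0, #9  (cmp 6,9)
BNE L0: taken
after XOR r4, r4, #3: r4=1^3=2
after ADD r0, r0, #1: r0=6+1=7
CMP r0, #9  (cmp 7,9)
BNE L0: taken
after XOR r4, r4, #3: r4=2^3=1
after ADD r0, r0, #1: r0=7+1=8
CMP r0, #9  (cmp 8,9)
BNE L0: taken
After step 14: r0 = 8.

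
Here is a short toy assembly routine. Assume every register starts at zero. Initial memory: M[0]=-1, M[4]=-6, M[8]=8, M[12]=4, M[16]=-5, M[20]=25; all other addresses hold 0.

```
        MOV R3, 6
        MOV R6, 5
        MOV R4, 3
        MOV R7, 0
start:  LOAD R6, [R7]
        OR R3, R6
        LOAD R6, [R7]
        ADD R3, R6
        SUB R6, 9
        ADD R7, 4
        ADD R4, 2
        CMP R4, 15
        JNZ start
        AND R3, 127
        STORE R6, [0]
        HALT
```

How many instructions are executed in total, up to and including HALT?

R3=6
R6=5
R4=3
R7=0
R6=M[0]=-1
R3=6|(-1)=-1
R6=M[0]=-1
R3=(-1)+(-1)=-2
R6=(-1)-9=-10
R7=0+4=4
R4=3+2=5
CMP R4, 15  (cmp 5,15)
JNZ start: taken
R6=M[4]=-6
R3=(-2)|(-6)=-2
R6=M[4]=-6
R3=(-2)+(-6)=-8
R6=(-6)-9=-15
R7=4+4=8
R4=5+2=7
CMP R4, 15  (cmp 7,15)
JNZ start: taken
R6=M[8]=8
R3=(-8)|8=-8
R6=M[8]=8
R3=(-8)+8=0
R6=8-9=-1
R7=8+4=12
R4=7+2=9
CMP R4, 15  (cmp 9,15)
JNZ start: taken
R6=M[12]=4
R3=0|4=4
R6=M[12]=4
R3=4+4=8
R6=4-9=-5
R7=12+4=16
R4=9+2=11
CMP R4, 15  (cmp 11,15)
JNZ start: taken
R6=M[16]=-5
R3=8|(-5)=-5
R6=M[16]=-5
R3=(-5)+(-5)=-10
R6=(-5)-9=-14
R7=16+4=20
R4=11+2=13
CMP R4, 15  (cmp 13,15)
JNZ start: taken
R6=M[20]=25
R3=(-10)|25=-1
R6=M[20]=25
R3=(-1)+25=24
R6=25-9=16
R7=20+4=24
R4=13+2=15
CMP R4, 15  (cmp 15,15)
JNZ start: not taken
R3=24&127=24
STORE R6, [0] → M[0]=16
halt.
Total executed instructions: 61.

61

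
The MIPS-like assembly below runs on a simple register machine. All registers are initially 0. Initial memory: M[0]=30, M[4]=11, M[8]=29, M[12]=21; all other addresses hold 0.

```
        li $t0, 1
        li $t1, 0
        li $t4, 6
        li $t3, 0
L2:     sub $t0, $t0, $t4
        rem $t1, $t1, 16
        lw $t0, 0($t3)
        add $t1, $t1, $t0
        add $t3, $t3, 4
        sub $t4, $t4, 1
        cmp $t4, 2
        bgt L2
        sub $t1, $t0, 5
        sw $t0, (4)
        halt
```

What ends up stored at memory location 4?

21

$t0=1
$t1=0
$t4=6
$t3=0
$t0=1-6=-5
$t1=0%16=0
$t0=M[0]=30
$t1=0+30=30
$t3=0+4=4
$t4=6-1=5
cmp $t4, 2  (cmp 5,2)
bgt L2: taken
$t0=30-5=25
$t1=30%16=14
$t0=M[4]=11
$t1=14+11=25
$t3=4+4=8
$t4=5-1=4
cmp $t4, 2  (cmp 4,2)
bgt L2: taken
$t0=11-4=7
$t1=25%16=9
$t0=M[8]=29
$t1=9+29=38
$t3=8+4=12
$t4=4-1=3
cmp $t4, 2  (cmp 3,2)
bgt L2: taken
$t0=29-3=26
$t1=38%16=6
$t0=M[12]=21
$t1=6+21=27
$t3=12+4=16
$t4=3-1=2
cmp $t4, 2  (cmp 2,2)
bgt L2: not taken
$t1=21-5=16
sw $t0, (4) → M[4]=21
halt.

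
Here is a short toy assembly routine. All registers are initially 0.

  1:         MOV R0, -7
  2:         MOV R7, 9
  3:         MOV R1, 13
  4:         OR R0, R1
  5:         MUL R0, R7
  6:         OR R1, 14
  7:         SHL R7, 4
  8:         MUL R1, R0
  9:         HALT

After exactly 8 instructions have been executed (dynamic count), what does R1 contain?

MOV R0, -7 → R0=-7
MOV R7, 9 → R7=9
MOV R1, 13 → R1=13
OR R0, R1 → R0=(-7)|13=-3
MUL R0, R7 → R0=(-3)*9=-27
OR R1, 14 → R1=13|14=15
SHL R7, 4 → R7=9<<4=144
MUL R1, R0 → R1=15*(-27)=-405
After step 8: R1 = -405.

-405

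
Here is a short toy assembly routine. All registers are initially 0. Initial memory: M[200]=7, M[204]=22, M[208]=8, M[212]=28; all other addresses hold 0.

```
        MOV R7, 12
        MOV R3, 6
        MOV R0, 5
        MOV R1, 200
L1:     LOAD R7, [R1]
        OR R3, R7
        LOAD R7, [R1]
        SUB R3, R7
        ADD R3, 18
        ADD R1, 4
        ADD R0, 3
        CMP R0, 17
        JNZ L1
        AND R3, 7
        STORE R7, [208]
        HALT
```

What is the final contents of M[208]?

28

MOV R7, 12 → R7=12
MOV R3, 6 → R3=6
MOV R0, 5 → R0=5
MOV R1, 200 → R1=200
LOAD R7, [R1] → R7=M[200]=7
OR R3, R7 → R3=6|7=7
LOAD R7, [R1] → R7=M[200]=7
SUB R3, R7 → R3=7-7=0
ADD R3, 18 → R3=0+18=18
ADD R1, 4 → R1=200+4=204
ADD R0, 3 → R0=5+3=8
CMP R0, 17  (cmp 8,17)
JNZ L1: taken
LOAD R7, [R1] → R7=M[204]=22
OR R3, R7 → R3=18|22=22
LOAD R7, [R1] → R7=M[204]=22
SUB R3, R7 → R3=22-22=0
ADD R3, 18 → R3=0+18=18
ADD R1, 4 → R1=204+4=208
ADD R0, 3 → R0=8+3=11
CMP R0, 17  (cmp 11,17)
JNZ L1: taken
LOAD R7, [R1] → R7=M[208]=8
OR R3, R7 → R3=18|8=26
LOAD R7, [R1] → R7=M[208]=8
SUB R3, R7 → R3=26-8=18
ADD R3, 18 → R3=18+18=36
ADD R1, 4 → R1=208+4=212
ADD R0, 3 → R0=11+3=14
CMP R0, 17  (cmp 14,17)
JNZ L1: taken
LOAD R7, [R1] → R7=M[212]=28
OR R3, R7 → R3=36|28=60
LOAD R7, [R1] → R7=M[212]=28
SUB R3, R7 → R3=60-28=32
ADD R3, 18 → R3=32+18=50
ADD R1, 4 → R1=212+4=216
ADD R0, 3 → R0=14+3=17
CMP R0, 17  (cmp 17,17)
JNZ L1: not taken
AND R3, 7 → R3=50&7=2
STORE R7, [208] → M[208]=28
halt.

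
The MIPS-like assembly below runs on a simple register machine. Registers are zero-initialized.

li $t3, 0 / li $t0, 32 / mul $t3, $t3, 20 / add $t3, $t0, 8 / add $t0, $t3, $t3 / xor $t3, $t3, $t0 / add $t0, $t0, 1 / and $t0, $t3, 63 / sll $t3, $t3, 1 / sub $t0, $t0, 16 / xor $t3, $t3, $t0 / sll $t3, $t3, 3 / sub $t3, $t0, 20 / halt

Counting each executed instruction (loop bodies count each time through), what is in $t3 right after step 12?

1728

$t3=0
$t0=32
$t3=0*20=0
$t3=32+8=40
$t0=40+40=80
$t3=40^80=120
$t0=80+1=81
$t0=120&63=56
$t3=120<<1=240
$t0=56-16=40
$t3=240^40=216
$t3=216<<3=1728
After step 12: $t3 = 1728.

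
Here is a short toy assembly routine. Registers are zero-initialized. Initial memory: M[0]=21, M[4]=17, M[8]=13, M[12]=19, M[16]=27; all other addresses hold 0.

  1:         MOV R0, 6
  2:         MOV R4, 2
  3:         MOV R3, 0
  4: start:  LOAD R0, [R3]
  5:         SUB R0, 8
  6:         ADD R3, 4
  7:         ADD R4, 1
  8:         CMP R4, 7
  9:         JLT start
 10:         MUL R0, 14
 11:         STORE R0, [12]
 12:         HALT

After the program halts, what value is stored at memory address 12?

after MOV R0, 6: R0=6
after MOV R4, 2: R4=2
after MOV R3, 0: R3=0
after LOAD R0, [R3]: R0=M[0]=21
after SUB R0, 8: R0=21-8=13
after ADD R3, 4: R3=0+4=4
after ADD R4, 1: R4=2+1=3
CMP R4, 7  (cmp 3,7)
JLT start: taken
after LOAD R0, [R3]: R0=M[4]=17
after SUB R0, 8: R0=17-8=9
after ADD R3, 4: R3=4+4=8
after ADD R4, 1: R4=3+1=4
CMP R4, 7  (cmp 4,7)
JLT start: taken
after LOAD R0, [R3]: R0=M[8]=13
after SUB R0, 8: R0=13-8=5
after ADD R3, 4: R3=8+4=12
after ADD R4, 1: R4=4+1=5
CMP R4, 7  (cmp 5,7)
JLT start: taken
after LOAD R0, [R3]: R0=M[12]=19
after SUB R0, 8: R0=19-8=11
after ADD R3, 4: R3=12+4=16
after ADD R4, 1: R4=5+1=6
CMP R4, 7  (cmp 6,7)
JLT start: taken
after LOAD R0, [R3]: R0=M[16]=27
after SUB R0, 8: R0=27-8=19
after ADD R3, 4: R3=16+4=20
after ADD R4, 1: R4=6+1=7
CMP R4, 7  (cmp 7,7)
JLT start: not taken
after MUL R0, 14: R0=19*14=266
STORE R0, [12] → M[12]=266
halt.

266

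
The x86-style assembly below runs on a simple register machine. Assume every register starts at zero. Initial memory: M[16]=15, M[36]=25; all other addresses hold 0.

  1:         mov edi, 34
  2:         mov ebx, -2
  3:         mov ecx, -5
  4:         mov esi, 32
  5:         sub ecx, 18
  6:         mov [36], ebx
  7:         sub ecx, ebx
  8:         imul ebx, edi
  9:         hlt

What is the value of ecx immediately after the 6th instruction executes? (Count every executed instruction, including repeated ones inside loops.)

edi=34
ebx=-2
ecx=-5
esi=32
ecx=(-5)-18=-23
mov [36], ebx → M[36]=-2
After step 6: ecx = -23.

-23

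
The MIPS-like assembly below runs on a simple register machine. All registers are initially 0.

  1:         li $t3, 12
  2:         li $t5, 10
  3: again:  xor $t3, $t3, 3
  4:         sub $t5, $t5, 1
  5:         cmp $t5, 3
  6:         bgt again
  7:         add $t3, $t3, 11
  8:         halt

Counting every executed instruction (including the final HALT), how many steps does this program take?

li $t3, 12 → $t3=12
li $t5, 10 → $t5=10
xor $t3, $t3, 3 → $t3=12^3=15
sub $t5, $t5, 1 → $t5=10-1=9
cmp $t5, 3  (cmp 9,3)
bgt again: taken
xor $t3, $t3, 3 → $t3=15^3=12
sub $t5, $t5, 1 → $t5=9-1=8
cmp $t5, 3  (cmp 8,3)
bgt again: taken
xor $t3, $t3, 3 → $t3=12^3=15
sub $t5, $t5, 1 → $t5=8-1=7
cmp $t5, 3  (cmp 7,3)
bgt again: taken
xor $t3, $t3, 3 → $t3=15^3=12
sub $t5, $t5, 1 → $t5=7-1=6
cmp $t5, 3  (cmp 6,3)
bgt again: taken
xor $t3, $t3, 3 → $t3=12^3=15
sub $t5, $t5, 1 → $t5=6-1=5
cmp $t5, 3  (cmp 5,3)
bgt again: taken
xor $t3, $t3, 3 → $t3=15^3=12
sub $t5, $t5, 1 → $t5=5-1=4
cmp $t5, 3  (cmp 4,3)
bgt again: taken
xor $t3, $t3, 3 → $t3=12^3=15
sub $t5, $t5, 1 → $t5=4-1=3
cmp $t5, 3  (cmp 3,3)
bgt again: not taken
add $t3, $t3, 11 → $t3=15+11=26
halt.
Total executed instructions: 32.

32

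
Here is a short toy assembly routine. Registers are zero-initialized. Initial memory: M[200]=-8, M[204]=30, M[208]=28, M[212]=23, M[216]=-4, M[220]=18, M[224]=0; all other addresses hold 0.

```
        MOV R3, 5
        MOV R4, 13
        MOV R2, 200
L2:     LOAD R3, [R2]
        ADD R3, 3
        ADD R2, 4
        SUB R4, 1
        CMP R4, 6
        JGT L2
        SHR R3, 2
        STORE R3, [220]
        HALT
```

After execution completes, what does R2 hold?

after MOV R3, 5: R3=5
after MOV R4, 13: R4=13
after MOV R2, 200: R2=200
after LOAD R3, [R2]: R3=M[200]=-8
after ADD R3, 3: R3=(-8)+3=-5
after ADD R2, 4: R2=200+4=204
after SUB R4, 1: R4=13-1=12
CMP R4, 6  (cmp 12,6)
JGT L2: taken
after LOAD R3, [R2]: R3=M[204]=30
after ADD R3, 3: R3=30+3=33
after ADD R2, 4: R2=204+4=208
after SUB R4, 1: R4=12-1=11
CMP R4, 6  (cmp 11,6)
JGT L2: taken
after LOAD R3, [R2]: R3=M[208]=28
after ADD R3, 3: R3=28+3=31
after ADD R2, 4: R2=208+4=212
after SUB R4, 1: R4=11-1=10
CMP R4, 6  (cmp 10,6)
JGT L2: taken
after LOAD R3, [R2]: R3=M[212]=23
after ADD R3, 3: R3=23+3=26
after ADD R2, 4: R2=212+4=216
after SUB R4, 1: R4=10-1=9
CMP R4, 6  (cmp 9,6)
JGT L2: taken
after LOAD R3, [R2]: R3=M[216]=-4
after ADD R3, 3: R3=(-4)+3=-1
after ADD R2, 4: R2=216+4=220
after SUB R4, 1: R4=9-1=8
CMP R4, 6  (cmp 8,6)
JGT L2: taken
after LOAD R3, [R2]: R3=M[220]=18
after ADD R3, 3: R3=18+3=21
after ADD R2, 4: R2=220+4=224
after SUB R4, 1: R4=8-1=7
CMP R4, 6  (cmp 7,6)
JGT L2: taken
after LOAD R3, [R2]: R3=M[224]=0
after ADD R3, 3: R3=0+3=3
after ADD R2, 4: R2=224+4=228
after SUB R4, 1: R4=7-1=6
CMP R4, 6  (cmp 6,6)
JGT L2: not taken
after SHR R3, 2: R3=3>>2=0
STORE R3, [220] → M[220]=0
halt.

228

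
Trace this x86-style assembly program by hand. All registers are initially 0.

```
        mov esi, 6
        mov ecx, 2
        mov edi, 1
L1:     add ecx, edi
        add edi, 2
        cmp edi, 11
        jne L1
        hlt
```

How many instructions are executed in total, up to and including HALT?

after mov esi, 6: esi=6
after mov ecx, 2: ecx=2
after mov edi, 1: edi=1
after add ecx, edi: ecx=2+1=3
after add edi, 2: edi=1+2=3
cmp edi, 11  (cmp 3,11)
jne L1: taken
after add ecx, edi: ecx=3+3=6
after add edi, 2: edi=3+2=5
cmp edi, 11  (cmp 5,11)
jne L1: taken
after add ecx, edi: ecx=6+5=11
after add edi, 2: edi=5+2=7
cmp edi, 11  (cmp 7,11)
jne L1: taken
after add ecx, edi: ecx=11+7=18
after add edi, 2: edi=7+2=9
cmp edi, 11  (cmp 9,11)
jne L1: taken
after add ecx, edi: ecx=18+9=27
after add edi, 2: edi=9+2=11
cmp edi, 11  (cmp 11,11)
jne L1: not taken
halt.
Total executed instructions: 24.

24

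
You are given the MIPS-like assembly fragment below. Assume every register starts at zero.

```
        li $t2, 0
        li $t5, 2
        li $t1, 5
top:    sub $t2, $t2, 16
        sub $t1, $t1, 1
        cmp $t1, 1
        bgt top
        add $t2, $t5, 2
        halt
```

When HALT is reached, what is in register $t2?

li $t2, 0 → $t2=0
li $t5, 2 → $t5=2
li $t1, 5 → $t1=5
sub $t2, $t2, 16 → $t2=0-16=-16
sub $t1, $t1, 1 → $t1=5-1=4
cmp $t1, 1  (cmp 4,1)
bgt top: taken
sub $t2, $t2, 16 → $t2=(-16)-16=-32
sub $t1, $t1, 1 → $t1=4-1=3
cmp $t1, 1  (cmp 3,1)
bgt top: taken
sub $t2, $t2, 16 → $t2=(-32)-16=-48
sub $t1, $t1, 1 → $t1=3-1=2
cmp $t1, 1  (cmp 2,1)
bgt top: taken
sub $t2, $t2, 16 → $t2=(-48)-16=-64
sub $t1, $t1, 1 → $t1=2-1=1
cmp $t1, 1  (cmp 1,1)
bgt top: not taken
add $t2, $t5, 2 → $t2=2+2=4
halt.

4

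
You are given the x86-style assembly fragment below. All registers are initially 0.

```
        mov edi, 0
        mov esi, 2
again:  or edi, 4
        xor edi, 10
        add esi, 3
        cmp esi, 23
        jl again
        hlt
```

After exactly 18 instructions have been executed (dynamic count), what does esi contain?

edi=0
esi=2
edi=0|4=4
edi=4^10=14
esi=2+3=5
cmp esi, 23  (cmp 5,23)
jl again: taken
edi=14|4=14
edi=14^10=4
esi=5+3=8
cmp esi, 23  (cmp 8,23)
jl again: taken
edi=4|4=4
edi=4^10=14
esi=8+3=11
cmp esi, 23  (cmp 11,23)
jl again: taken
edi=14|4=14
After step 18: esi = 11.

11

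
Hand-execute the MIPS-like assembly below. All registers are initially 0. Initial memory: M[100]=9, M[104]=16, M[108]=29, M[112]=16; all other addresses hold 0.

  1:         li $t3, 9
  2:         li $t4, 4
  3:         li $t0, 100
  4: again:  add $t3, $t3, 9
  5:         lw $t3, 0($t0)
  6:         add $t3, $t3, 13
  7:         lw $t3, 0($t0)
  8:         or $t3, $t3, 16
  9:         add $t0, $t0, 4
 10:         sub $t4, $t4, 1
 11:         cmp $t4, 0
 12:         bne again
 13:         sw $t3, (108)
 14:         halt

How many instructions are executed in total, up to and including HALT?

li $t3, 9 → $t3=9
li $t4, 4 → $t4=4
li $t0, 100 → $t0=100
add $t3, $t3, 9 → $t3=9+9=18
lw $t3, 0($t0) → $t3=M[100]=9
add $t3, $t3, 13 → $t3=9+13=22
lw $t3, 0($t0) → $t3=M[100]=9
or $t3, $t3, 16 → $t3=9|16=25
add $t0, $t0, 4 → $t0=100+4=104
sub $t4, $t4, 1 → $t4=4-1=3
cmp $t4, 0  (cmp 3,0)
bne again: taken
add $t3, $t3, 9 → $t3=25+9=34
lw $t3, 0($t0) → $t3=M[104]=16
add $t3, $t3, 13 → $t3=16+13=29
lw $t3, 0($t0) → $t3=M[104]=16
or $t3, $t3, 16 → $t3=16|16=16
add $t0, $t0, 4 → $t0=104+4=108
sub $t4, $t4, 1 → $t4=3-1=2
cmp $t4, 0  (cmp 2,0)
bne again: taken
add $t3, $t3, 9 → $t3=16+9=25
lw $t3, 0($t0) → $t3=M[108]=29
add $t3, $t3, 13 → $t3=29+13=42
lw $t3, 0($t0) → $t3=M[108]=29
or $t3, $t3, 16 → $t3=29|16=29
add $t0, $t0, 4 → $t0=108+4=112
sub $t4, $t4, 1 → $t4=2-1=1
cmp $t4, 0  (cmp 1,0)
bne again: taken
add $t3, $t3, 9 → $t3=29+9=38
lw $t3, 0($t0) → $t3=M[112]=16
add $t3, $t3, 13 → $t3=16+13=29
lw $t3, 0($t0) → $t3=M[112]=16
or $t3, $t3, 16 → $t3=16|16=16
add $t0, $t0, 4 → $t0=112+4=116
sub $t4, $t4, 1 → $t4=1-1=0
cmp $t4, 0  (cmp 0,0)
bne again: not taken
sw $t3, (108) → M[108]=16
halt.
Total executed instructions: 41.

41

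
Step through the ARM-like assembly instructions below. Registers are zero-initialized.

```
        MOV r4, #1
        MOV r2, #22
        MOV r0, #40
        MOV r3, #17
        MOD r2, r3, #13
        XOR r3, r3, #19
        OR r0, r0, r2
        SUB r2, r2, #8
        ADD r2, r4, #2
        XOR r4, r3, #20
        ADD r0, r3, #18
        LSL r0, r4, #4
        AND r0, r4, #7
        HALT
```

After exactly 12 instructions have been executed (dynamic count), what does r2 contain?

r4=1
r2=22
r0=40
r3=17
r2=17%13=4
r3=17^19=2
r0=40|4=44
r2=4-8=-4
r2=1+2=3
r4=2^20=22
r0=2+18=20
r0=22<<4=352
After step 12: r2 = 3.

3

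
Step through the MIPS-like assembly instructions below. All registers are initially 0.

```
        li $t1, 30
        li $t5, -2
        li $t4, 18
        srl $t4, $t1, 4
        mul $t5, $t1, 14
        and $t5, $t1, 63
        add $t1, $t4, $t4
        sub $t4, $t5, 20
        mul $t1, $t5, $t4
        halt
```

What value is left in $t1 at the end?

300

after li $t1, 30: $t1=30
after li $t5, -2: $t5=-2
after li $t4, 18: $t4=18
after srl $t4, $t1, 4: $t4=30>>4=1
after mul $t5, $t1, 14: $t5=30*14=420
after and $t5, $t1, 63: $t5=30&63=30
after add $t1, $t4, $t4: $t1=1+1=2
after sub $t4, $t5, 20: $t4=30-20=10
after mul $t1, $t5, $t4: $t1=30*10=300
halt.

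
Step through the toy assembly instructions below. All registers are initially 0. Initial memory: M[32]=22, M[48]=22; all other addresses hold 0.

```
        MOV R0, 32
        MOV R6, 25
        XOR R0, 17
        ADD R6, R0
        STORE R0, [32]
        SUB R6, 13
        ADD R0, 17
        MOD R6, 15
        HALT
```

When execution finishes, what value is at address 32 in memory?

R0=32
R6=25
R0=32^17=49
R6=25+49=74
STORE R0, [32] → M[32]=49
R6=74-13=61
R0=49+17=66
R6=61%15=1
halt.

49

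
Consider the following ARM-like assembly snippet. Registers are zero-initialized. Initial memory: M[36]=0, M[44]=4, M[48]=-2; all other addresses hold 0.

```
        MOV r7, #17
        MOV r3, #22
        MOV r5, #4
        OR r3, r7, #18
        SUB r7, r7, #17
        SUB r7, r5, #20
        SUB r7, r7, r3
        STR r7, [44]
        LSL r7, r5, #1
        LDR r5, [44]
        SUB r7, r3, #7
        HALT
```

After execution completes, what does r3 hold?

19

MOV r7, #17 → r7=17
MOV r3, #22 → r3=22
MOV r5, #4 → r5=4
OR r3, r7, #18 → r3=17|18=19
SUB r7, r7, #17 → r7=17-17=0
SUB r7, r5, #20 → r7=4-20=-16
SUB r7, r7, r3 → r7=(-16)-19=-35
STR r7, [44] → M[44]=-35
LSL r7, r5, #1 → r7=4<<1=8
LDR r5, [44] → r5=M[44]=-35
SUB r7, r3, #7 → r7=19-7=12
halt.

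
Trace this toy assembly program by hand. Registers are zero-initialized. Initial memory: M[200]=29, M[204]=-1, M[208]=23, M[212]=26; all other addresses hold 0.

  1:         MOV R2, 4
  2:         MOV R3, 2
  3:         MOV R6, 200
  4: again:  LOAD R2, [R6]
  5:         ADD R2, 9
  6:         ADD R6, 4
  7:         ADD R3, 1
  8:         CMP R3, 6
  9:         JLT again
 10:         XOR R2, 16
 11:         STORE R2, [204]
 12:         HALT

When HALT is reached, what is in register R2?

51

after MOV R2, 4: R2=4
after MOV R3, 2: R3=2
after MOV R6, 200: R6=200
after LOAD R2, [R6]: R2=M[200]=29
after ADD R2, 9: R2=29+9=38
after ADD R6, 4: R6=200+4=204
after ADD R3, 1: R3=2+1=3
CMP R3, 6  (cmp 3,6)
JLT again: taken
after LOAD R2, [R6]: R2=M[204]=-1
after ADD R2, 9: R2=(-1)+9=8
after ADD R6, 4: R6=204+4=208
after ADD R3, 1: R3=3+1=4
CMP R3, 6  (cmp 4,6)
JLT again: taken
after LOAD R2, [R6]: R2=M[208]=23
after ADD R2, 9: R2=23+9=32
after ADD R6, 4: R6=208+4=212
after ADD R3, 1: R3=4+1=5
CMP R3, 6  (cmp 5,6)
JLT again: taken
after LOAD R2, [R6]: R2=M[212]=26
after ADD R2, 9: R2=26+9=35
after ADD R6, 4: R6=212+4=216
after ADD R3, 1: R3=5+1=6
CMP R3, 6  (cmp 6,6)
JLT again: not taken
after XOR R2, 16: R2=35^16=51
STORE R2, [204] → M[204]=51
halt.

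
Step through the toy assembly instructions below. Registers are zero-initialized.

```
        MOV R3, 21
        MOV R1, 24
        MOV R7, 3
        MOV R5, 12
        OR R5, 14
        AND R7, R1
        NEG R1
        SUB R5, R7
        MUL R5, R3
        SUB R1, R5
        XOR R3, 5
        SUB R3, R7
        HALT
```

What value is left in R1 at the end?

-318

MOV R3, 21 → R3=21
MOV R1, 24 → R1=24
MOV R7, 3 → R7=3
MOV R5, 12 → R5=12
OR R5, 14 → R5=12|14=14
AND R7, R1 → R7=3&24=0
NEG R1 → R1=-(24)=-24
SUB R5, R7 → R5=14-0=14
MUL R5, R3 → R5=14*21=294
SUB R1, R5 → R1=(-24)-294=-318
XOR R3, 5 → R3=21^5=16
SUB R3, R7 → R3=16-0=16
halt.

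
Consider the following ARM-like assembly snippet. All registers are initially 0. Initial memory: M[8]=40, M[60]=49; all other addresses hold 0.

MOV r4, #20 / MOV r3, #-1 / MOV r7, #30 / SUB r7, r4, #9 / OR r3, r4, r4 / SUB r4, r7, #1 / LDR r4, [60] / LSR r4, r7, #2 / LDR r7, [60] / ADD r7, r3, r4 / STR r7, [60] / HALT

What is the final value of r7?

22

r4=20
r3=-1
r7=30
r7=20-9=11
r3=20|20=20
r4=11-1=10
r4=M[60]=49
r4=11>>2=2
r7=M[60]=49
r7=20+2=22
STR r7, [60] → M[60]=22
halt.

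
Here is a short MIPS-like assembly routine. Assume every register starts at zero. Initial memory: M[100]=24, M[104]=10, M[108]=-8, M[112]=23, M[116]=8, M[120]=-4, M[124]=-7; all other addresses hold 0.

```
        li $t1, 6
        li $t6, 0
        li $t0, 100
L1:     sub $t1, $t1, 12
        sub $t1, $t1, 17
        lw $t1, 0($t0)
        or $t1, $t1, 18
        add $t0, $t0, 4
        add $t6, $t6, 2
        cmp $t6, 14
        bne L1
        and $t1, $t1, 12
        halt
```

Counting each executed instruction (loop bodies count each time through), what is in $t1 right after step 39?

after li $t1, 6: $t1=6
after li $t6, 0: $t6=0
after li $t0, 100: $t0=100
after sub $t1, $t1, 12: $t1=6-12=-6
after sub $t1, $t1, 17: $t1=(-6)-17=-23
after lw $t1, 0($t0): $t1=M[100]=24
after or $t1, $t1, 18: $t1=24|18=26
after add $t0, $t0, 4: $t0=100+4=104
after add $t6, $t6, 2: $t6=0+2=2
cmp $t6, 14  (cmp 2,14)
bne L1: taken
after sub $t1, $t1, 12: $t1=26-12=14
after sub $t1, $t1, 17: $t1=14-17=-3
after lw $t1, 0($t0): $t1=M[104]=10
after or $t1, $t1, 18: $t1=10|18=26
after add $t0, $t0, 4: $t0=104+4=108
after add $t6, $t6, 2: $t6=2+2=4
cmp $t6, 14  (cmp 4,14)
bne L1: taken
after sub $t1, $t1, 12: $t1=26-12=14
after sub $t1, $t1, 17: $t1=14-17=-3
after lw $t1, 0($t0): $t1=M[108]=-8
after or $t1, $t1, 18: $t1=(-8)|18=-6
after add $t0, $t0, 4: $t0=108+4=112
after add $t6, $t6, 2: $t6=4+2=6
cmp $t6, 14  (cmp 6,14)
bne L1: taken
after sub $t1, $t1, 12: $t1=(-6)-12=-18
after sub $t1, $t1, 17: $t1=(-18)-17=-35
after lw $t1, 0($t0): $t1=M[112]=23
after or $t1, $t1, 18: $t1=23|18=23
after add $t0, $t0, 4: $t0=112+4=116
after add $t6, $t6, 2: $t6=6+2=8
cmp $t6, 14  (cmp 8,14)
bne L1: taken
after sub $t1, $t1, 12: $t1=23-12=11
after sub $t1, $t1, 17: $t1=11-17=-6
after lw $t1, 0($t0): $t1=M[116]=8
after or $t1, $t1, 18: $t1=8|18=26
After step 39: $t1 = 26.

26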